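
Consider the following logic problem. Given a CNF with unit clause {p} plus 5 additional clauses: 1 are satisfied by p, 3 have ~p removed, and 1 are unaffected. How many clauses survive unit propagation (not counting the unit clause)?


Satisfied (removed): 1
Shortened (remain): 3
Unchanged (remain): 1
Remaining = 3 + 1 = 4

4


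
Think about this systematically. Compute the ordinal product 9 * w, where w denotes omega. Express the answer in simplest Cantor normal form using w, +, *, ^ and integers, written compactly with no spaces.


Compute 9 * w.
Ordinal * is associative and left-distributive over +, but NOT commutative; for finite n>1, n*w = w but w*n stays w*n.
For finite n>0, n * w = sup{n*k : k<w} = w. So 9 * w = w.
Result = w

w


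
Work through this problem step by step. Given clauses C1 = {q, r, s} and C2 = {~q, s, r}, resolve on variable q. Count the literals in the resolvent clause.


Remove q from C1 and ~q from C2.
C1 remainder: {r, s}
C2 remainder: {s, r}
Union (resolvent): {r, s}
Resolvent has 2 literal(s).

2


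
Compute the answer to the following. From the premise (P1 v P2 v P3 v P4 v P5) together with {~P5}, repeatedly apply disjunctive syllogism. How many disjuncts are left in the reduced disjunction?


Original disjuncts (5): P1, P2, P3, P4, P5
Negated (eliminate): ~P5
Remaining disjuncts: P1, P2, P3, P4
Count = 5 - 1 = 4

4


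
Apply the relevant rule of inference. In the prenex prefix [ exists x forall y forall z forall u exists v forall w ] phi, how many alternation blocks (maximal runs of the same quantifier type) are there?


Quantifier-type sequence: E A A A E A  (A=forall, E=exists)
Group into maximal same-type runs:
  Ex1 | Ax3 | Ex1 | Ax1
Number of blocks = 4

4


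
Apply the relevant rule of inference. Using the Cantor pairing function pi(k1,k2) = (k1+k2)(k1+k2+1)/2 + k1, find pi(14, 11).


k1 + k2 = 25
(k1+k2)(k1+k2+1)/2 = 25 * 26 / 2 = 325
pi = 325 + 14 = 339

339


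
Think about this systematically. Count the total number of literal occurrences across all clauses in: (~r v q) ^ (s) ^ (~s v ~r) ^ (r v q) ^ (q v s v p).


Counting literals in each clause:
Clause 1: 2 literal(s)
Clause 2: 1 literal(s)
Clause 3: 2 literal(s)
Clause 4: 2 literal(s)
Clause 5: 3 literal(s)
Total = 10

10


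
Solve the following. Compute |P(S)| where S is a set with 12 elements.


The power set of a set with n elements has 2^n elements.
|P(S)| = 2^12 = 4096

4096


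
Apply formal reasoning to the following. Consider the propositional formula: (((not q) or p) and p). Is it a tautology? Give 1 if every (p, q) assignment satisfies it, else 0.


Check all 4 assignments:
p=0, q=0: 0
p=0, q=1: 0
p=1, q=0: 1
p=1, q=1: 1
Satisfying count = 2/4.
Tautology iff count = 4: no.

0


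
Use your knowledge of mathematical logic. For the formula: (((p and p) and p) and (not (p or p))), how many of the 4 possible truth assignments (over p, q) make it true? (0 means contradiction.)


Check all 4 assignments:
p=0, q=0: 0
p=0, q=1: 0
p=1, q=0: 0
p=1, q=1: 0
Count of True = 0

0


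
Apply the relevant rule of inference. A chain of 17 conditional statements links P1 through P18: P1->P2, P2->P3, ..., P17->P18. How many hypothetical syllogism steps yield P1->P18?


With 17 implications in a chain connecting 18 propositions:
P1->P2, P2->P3, ..., P17->P18
Steps needed = (number of implications) - 1 = 17 - 1 = 16

16


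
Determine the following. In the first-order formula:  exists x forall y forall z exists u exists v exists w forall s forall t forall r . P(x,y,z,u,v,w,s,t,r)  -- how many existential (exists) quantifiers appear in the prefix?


Quantifier prefix: exists x forall y forall z exists u exists v exists w forall s forall t forall r
Mark each quantifier type:
  E U U E E E U U U
Universal count = 5, Existential count = 4
Asked for existential (exists) quantifiers: 4

4


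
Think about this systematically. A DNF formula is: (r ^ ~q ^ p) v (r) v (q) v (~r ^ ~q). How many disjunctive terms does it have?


A DNF formula is a disjunction of terms (conjunctions).
Terms are separated by v.
Counting the disjuncts: 4 terms.

4


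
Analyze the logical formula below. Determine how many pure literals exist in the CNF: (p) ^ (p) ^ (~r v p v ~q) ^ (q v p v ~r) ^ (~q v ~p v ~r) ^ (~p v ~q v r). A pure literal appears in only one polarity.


Check each variable for pure literal status:
p: mixed (not pure)
q: mixed (not pure)
r: mixed (not pure)
Pure literal count = 0

0


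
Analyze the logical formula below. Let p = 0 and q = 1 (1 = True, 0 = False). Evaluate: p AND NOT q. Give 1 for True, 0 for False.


p = 0, q = 1
Operation: p AND NOT q
Evaluate: 0 AND NOT 1 = 0

0


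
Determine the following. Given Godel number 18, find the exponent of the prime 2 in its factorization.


Factorize 18 by dividing by 2 repeatedly.
Division steps: 2 divides 18 exactly 1 time(s).
Exponent of 2 = 1

1


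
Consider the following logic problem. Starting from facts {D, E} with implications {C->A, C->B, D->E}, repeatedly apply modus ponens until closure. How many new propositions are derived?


Initial facts: {D, E}
Apply modus ponens to closure:
  (no implication fires)
Final known: {D, E}
New propositions: {(none)}
Count = 0

0


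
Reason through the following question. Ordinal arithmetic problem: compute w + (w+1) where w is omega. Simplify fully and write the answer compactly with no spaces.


Compute w + (w+1).
Ordinal + is associative but NOT commutative; for finite n>0, n + w = w but w + n stays w+n.
w + (w+1) = (w+w) + 1 = w*2+1.
Result = w*2+1

w*2+1


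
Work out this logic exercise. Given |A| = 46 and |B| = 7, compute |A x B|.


The Cartesian product A x B contains all ordered pairs (a, b).
|A x B| = |A| * |B| = 46 * 7 = 322

322


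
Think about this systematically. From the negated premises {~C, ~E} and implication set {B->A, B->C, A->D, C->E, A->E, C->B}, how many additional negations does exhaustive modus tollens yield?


Initial negated facts: {~C, ~E}
Apply modus tollens to closure:
  ~C and B->C  =>  ~B
  ~E and A->E  =>  ~A
Final negated: {~A, ~B, ~C, ~E}
New negations: {~A, ~B}
Count = 2

2


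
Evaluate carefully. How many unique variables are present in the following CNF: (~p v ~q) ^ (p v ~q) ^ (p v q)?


Identify each variable that appears in the formula.
Variables found: p, q
Count = 2

2


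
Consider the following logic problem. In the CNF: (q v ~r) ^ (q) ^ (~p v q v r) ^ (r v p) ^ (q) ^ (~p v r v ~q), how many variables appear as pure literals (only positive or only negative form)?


Check each variable for pure literal status:
p: mixed (not pure)
q: mixed (not pure)
r: mixed (not pure)
Pure literal count = 0

0


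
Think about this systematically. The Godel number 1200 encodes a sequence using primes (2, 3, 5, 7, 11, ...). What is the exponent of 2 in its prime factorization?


Factorize 1200 by dividing by 2 repeatedly.
Division steps: 2 divides 1200 exactly 4 time(s).
Exponent of 2 = 4

4


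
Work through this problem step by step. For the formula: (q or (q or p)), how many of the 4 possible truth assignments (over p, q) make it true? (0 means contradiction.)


Check all 4 assignments:
p=0, q=0: 0
p=0, q=1: 1
p=1, q=0: 1
p=1, q=1: 1
Count of True = 3

3


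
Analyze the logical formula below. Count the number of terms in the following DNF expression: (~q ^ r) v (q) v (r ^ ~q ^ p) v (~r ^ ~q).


A DNF formula is a disjunction of terms (conjunctions).
Terms are separated by v.
Counting the disjuncts: 4 terms.

4


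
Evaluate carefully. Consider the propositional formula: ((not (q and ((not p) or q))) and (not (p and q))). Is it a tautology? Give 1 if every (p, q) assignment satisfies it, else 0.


Check all 4 assignments:
p=0, q=0: 1
p=0, q=1: 0
p=1, q=0: 1
p=1, q=1: 0
Satisfying count = 2/4.
Tautology iff count = 4: no.

0


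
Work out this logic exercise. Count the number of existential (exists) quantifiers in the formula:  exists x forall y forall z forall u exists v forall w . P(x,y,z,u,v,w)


Quantifier prefix: exists x forall y forall z forall u exists v forall w
Mark each quantifier type:
  E U U U E U
Universal count = 4, Existential count = 2
Asked for existential (exists) quantifiers: 2

2


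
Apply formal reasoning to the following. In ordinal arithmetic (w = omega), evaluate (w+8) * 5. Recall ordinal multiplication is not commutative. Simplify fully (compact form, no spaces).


Compute (w+8) * 5.
Ordinal * is associative and left-distributive over +, but NOT commutative; for finite n>1, n*w = w but w*n stays w*n.
(w+8) * 5 = (w+8) repeated 5 times. Each intermediate +8 is absorbed by the following w; only the last survives: w*5+8.
Result = w*5+8

w*5+8


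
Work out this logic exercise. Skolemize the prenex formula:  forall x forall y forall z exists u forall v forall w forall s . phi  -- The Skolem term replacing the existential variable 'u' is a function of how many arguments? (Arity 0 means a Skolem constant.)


Quantifier prefix: forall x forall y forall z exists u forall v forall w forall s
'u' is existentially quantified at position 4.
Universal variables preceding it: x, y, z
Skolem function arity = 3

3


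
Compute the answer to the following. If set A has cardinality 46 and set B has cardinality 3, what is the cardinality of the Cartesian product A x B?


The Cartesian product A x B contains all ordered pairs (a, b).
|A x B| = |A| * |B| = 46 * 3 = 138

138


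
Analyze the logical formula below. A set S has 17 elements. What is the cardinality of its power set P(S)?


The power set of a set with n elements has 2^n elements.
|P(S)| = 2^17 = 131072

131072


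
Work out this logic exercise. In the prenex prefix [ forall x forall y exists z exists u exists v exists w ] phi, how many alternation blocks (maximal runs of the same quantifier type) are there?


Quantifier-type sequence: A A E E E E  (A=forall, E=exists)
Group into maximal same-type runs:
  Ax2 | Ex4
Number of blocks = 2

2


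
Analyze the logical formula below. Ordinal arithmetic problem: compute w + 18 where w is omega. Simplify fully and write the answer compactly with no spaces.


Compute w + 18.
Ordinal + is associative but NOT commutative; for finite n>0, n + w = w but w + n stays w+n.
w + 18 is already in normal form (a successor ordinal beyond w).
Result = w+18

w+18


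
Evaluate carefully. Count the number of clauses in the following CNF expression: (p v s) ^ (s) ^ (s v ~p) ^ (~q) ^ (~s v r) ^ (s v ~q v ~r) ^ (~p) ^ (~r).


A CNF formula is a conjunction of clauses.
Clauses are separated by ^.
Counting the conjuncts: 8 clauses.

8


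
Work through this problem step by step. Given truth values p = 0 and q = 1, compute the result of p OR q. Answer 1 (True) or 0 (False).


p = 0, q = 1
Operation: p OR q
Evaluate: 0 OR 1 = 1

1


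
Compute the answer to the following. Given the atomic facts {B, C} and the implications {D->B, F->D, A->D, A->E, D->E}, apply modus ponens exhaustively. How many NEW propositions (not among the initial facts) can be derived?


Initial facts: {B, C}
Apply modus ponens to closure:
  (no implication fires)
Final known: {B, C}
New propositions: {(none)}
Count = 0

0


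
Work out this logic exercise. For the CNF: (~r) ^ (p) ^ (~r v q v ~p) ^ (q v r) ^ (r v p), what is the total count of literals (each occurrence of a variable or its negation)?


Counting literals in each clause:
Clause 1: 1 literal(s)
Clause 2: 1 literal(s)
Clause 3: 3 literal(s)
Clause 4: 2 literal(s)
Clause 5: 2 literal(s)
Total = 9

9


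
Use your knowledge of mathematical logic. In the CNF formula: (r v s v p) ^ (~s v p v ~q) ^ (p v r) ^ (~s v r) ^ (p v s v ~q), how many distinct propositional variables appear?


Identify each variable that appears in the formula.
Variables found: p, q, r, s
Count = 4

4


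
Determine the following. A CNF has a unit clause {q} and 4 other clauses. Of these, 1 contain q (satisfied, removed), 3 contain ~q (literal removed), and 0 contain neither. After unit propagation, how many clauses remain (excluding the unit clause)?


Satisfied (removed): 1
Shortened (remain): 3
Unchanged (remain): 0
Remaining = 3 + 0 = 3

3


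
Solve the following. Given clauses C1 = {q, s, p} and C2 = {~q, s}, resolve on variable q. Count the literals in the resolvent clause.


Remove q from C1 and ~q from C2.
C1 remainder: {s, p}
C2 remainder: {s}
Union (resolvent): {p, s}
Resolvent has 2 literal(s).

2


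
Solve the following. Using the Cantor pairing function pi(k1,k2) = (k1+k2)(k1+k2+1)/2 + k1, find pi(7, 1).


k1 + k2 = 8
(k1+k2)(k1+k2+1)/2 = 8 * 9 / 2 = 36
pi = 36 + 7 = 43

43


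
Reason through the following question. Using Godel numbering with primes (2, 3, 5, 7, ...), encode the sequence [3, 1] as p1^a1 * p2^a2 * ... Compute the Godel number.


Encode each element as an exponent of the corresponding prime:
  2^3 = 8
  3^1 = 3
Product = 8 * 3 = 24

24


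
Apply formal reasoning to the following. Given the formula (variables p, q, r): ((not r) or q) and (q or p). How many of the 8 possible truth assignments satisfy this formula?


Evaluate all 8 assignments for p, q, r:
p=0, q=0, r=0: 0
p=0, q=0, r=1: 0
p=0, q=1, r=0: 1
p=0, q=1, r=1: 1
p=1, q=0, r=0: 1
p=1, q=0, r=1: 0
p=1, q=1, r=0: 1
p=1, q=1, r=1: 1
Satisfying count = 5

5


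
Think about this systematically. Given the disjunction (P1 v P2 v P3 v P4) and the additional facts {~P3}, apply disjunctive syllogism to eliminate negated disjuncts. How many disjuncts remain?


Original disjuncts (4): P1, P2, P3, P4
Negated (eliminate): ~P3
Remaining disjuncts: P1, P2, P4
Count = 4 - 1 = 3

3


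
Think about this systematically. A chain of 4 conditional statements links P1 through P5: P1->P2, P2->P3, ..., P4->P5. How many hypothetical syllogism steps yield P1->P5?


With 4 implications in a chain connecting 5 propositions:
P1->P2, P2->P3, ..., P4->P5
Steps needed = (number of implications) - 1 = 4 - 1 = 3

3


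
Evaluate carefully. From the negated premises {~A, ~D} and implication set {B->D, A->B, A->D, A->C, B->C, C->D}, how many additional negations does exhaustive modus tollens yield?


Initial negated facts: {~A, ~D}
Apply modus tollens to closure:
  ~D and B->D  =>  ~B
  ~D and C->D  =>  ~C
Final negated: {~A, ~B, ~C, ~D}
New negations: {~B, ~C}
Count = 2

2


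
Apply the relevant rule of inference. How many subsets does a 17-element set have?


The power set of a set with n elements has 2^n elements.
|P(S)| = 2^17 = 131072

131072


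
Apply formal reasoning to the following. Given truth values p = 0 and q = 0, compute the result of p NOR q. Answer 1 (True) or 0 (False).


p = 0, q = 0
Operation: p NOR q
Evaluate: 0 NOR 0 = 1

1


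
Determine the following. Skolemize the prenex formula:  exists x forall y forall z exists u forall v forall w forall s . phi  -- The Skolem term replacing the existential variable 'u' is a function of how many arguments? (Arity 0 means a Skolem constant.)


Quantifier prefix: exists x forall y forall z exists u forall v forall w forall s
'u' is existentially quantified at position 4.
Universal variables preceding it: y, z
Skolem function arity = 2

2


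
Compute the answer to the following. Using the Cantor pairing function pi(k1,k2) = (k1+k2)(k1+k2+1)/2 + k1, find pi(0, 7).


k1 + k2 = 7
(k1+k2)(k1+k2+1)/2 = 7 * 8 / 2 = 28
pi = 28 + 0 = 28

28


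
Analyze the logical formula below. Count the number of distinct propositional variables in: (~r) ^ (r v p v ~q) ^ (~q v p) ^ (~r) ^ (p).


Identify each variable that appears in the formula.
Variables found: p, q, r
Count = 3

3


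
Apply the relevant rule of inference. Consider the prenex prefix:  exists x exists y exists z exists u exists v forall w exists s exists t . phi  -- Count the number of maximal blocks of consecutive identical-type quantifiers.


Quantifier-type sequence: E E E E E A E E  (A=forall, E=exists)
Group into maximal same-type runs:
  Ex5 | Ax1 | Ex2
Number of blocks = 3

3


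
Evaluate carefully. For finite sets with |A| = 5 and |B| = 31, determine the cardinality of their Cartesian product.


The Cartesian product A x B contains all ordered pairs (a, b).
|A x B| = |A| * |B| = 5 * 31 = 155

155


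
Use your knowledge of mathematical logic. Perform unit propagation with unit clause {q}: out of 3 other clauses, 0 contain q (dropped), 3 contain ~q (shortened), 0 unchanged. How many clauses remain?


Satisfied (removed): 0
Shortened (remain): 3
Unchanged (remain): 0
Remaining = 3 + 0 = 3

3


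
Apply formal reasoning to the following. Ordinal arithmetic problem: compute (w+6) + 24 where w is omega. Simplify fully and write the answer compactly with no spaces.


Compute (w+6) + 24.
Ordinal + is associative but NOT commutative; for finite n>0, n + w = w but w + n stays w+n.
By associativity: (w+6) + 24 = w + (6+24) = w+30.
Result = w+30

w+30


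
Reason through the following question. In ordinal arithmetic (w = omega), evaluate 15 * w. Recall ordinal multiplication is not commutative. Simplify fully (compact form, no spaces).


Compute 15 * w.
Ordinal * is associative and left-distributive over +, but NOT commutative; for finite n>1, n*w = w but w*n stays w*n.
For finite n>0, n * w = sup{n*k : k<w} = w. So 15 * w = w.
Result = w

w


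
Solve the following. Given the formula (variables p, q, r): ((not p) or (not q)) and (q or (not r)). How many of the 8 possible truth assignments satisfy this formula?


Evaluate all 8 assignments for p, q, r:
p=0, q=0, r=0: 1
p=0, q=0, r=1: 0
p=0, q=1, r=0: 1
p=0, q=1, r=1: 1
p=1, q=0, r=0: 1
p=1, q=0, r=1: 0
p=1, q=1, r=0: 0
p=1, q=1, r=1: 0
Satisfying count = 4

4


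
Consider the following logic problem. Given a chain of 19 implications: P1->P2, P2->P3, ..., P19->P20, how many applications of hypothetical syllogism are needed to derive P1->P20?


With 19 implications in a chain connecting 20 propositions:
P1->P2, P2->P3, ..., P19->P20
Steps needed = (number of implications) - 1 = 19 - 1 = 18

18


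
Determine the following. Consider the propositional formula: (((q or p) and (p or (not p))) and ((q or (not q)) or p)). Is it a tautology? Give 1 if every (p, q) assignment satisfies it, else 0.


Check all 4 assignments:
p=0, q=0: 0
p=0, q=1: 1
p=1, q=0: 1
p=1, q=1: 1
Satisfying count = 3/4.
Tautology iff count = 4: no.

0


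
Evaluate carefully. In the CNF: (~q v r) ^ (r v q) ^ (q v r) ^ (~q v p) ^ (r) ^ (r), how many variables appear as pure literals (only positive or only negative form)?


Check each variable for pure literal status:
p: pure positive
q: mixed (not pure)
r: pure positive
Pure literal count = 2

2


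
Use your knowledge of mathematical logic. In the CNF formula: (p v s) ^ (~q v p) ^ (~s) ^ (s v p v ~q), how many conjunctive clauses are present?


A CNF formula is a conjunction of clauses.
Clauses are separated by ^.
Counting the conjuncts: 4 clauses.

4


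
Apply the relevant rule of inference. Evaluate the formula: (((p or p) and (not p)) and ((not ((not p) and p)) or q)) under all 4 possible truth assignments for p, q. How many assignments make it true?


Check all 4 assignments:
p=0, q=0: 0
p=0, q=1: 0
p=1, q=0: 0
p=1, q=1: 0
Count of True = 0

0


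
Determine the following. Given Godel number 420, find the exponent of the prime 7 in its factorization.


Factorize 420 by dividing by 7 repeatedly.
Division steps: 7 divides 420 exactly 1 time(s).
Exponent of 7 = 1

1


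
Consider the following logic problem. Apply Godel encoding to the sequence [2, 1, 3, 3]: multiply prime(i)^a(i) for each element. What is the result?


Encode each element as an exponent of the corresponding prime:
  2^2 = 4
  3^1 = 3
  5^3 = 125
  7^3 = 343
Product = 4 * 3 * 125 * 343 = 514500

514500


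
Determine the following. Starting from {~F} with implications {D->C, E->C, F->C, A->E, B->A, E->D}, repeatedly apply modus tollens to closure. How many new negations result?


Initial negated facts: {~F}
Apply modus tollens to closure:
  (no implication fires)
Final negated: {~F}
New negations: {(none)}
Count = 0

0


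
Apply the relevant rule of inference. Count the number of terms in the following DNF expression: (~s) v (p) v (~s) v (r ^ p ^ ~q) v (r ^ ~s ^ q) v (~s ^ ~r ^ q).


A DNF formula is a disjunction of terms (conjunctions).
Terms are separated by v.
Counting the disjuncts: 6 terms.

6


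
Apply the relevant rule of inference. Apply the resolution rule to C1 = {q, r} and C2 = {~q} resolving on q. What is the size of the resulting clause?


Remove q from C1 and ~q from C2.
C1 remainder: {r}
C2 remainder: {}
Union (resolvent): {r}
Resolvent has 1 literal(s).

1


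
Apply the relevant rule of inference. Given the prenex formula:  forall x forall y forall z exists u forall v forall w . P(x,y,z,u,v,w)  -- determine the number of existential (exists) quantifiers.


Quantifier prefix: forall x forall y forall z exists u forall v forall w
Mark each quantifier type:
  U U U E U U
Universal count = 5, Existential count = 1
Asked for existential (exists) quantifiers: 1

1


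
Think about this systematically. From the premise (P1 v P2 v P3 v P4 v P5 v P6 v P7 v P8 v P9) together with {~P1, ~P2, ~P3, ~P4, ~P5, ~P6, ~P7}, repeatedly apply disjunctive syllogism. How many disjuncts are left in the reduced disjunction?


Original disjuncts (9): P1, P2, P3, P4, P5, P6, P7, P8, P9
Negated (eliminate): ~P1, ~P2, ~P3, ~P4, ~P5, ~P6, ~P7
Remaining disjuncts: P8, P9
Count = 9 - 7 = 2

2


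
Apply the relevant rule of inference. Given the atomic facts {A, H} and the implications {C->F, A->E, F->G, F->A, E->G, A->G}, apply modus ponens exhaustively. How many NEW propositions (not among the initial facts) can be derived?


Initial facts: {A, H}
Apply modus ponens to closure:
  A and A->E  =>  E
  E and E->G  =>  G
Final known: {A, E, G, H}
New propositions: {E, G}
Count = 2

2


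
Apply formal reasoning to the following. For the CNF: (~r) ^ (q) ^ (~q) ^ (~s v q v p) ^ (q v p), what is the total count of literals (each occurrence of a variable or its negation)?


Counting literals in each clause:
Clause 1: 1 literal(s)
Clause 2: 1 literal(s)
Clause 3: 1 literal(s)
Clause 4: 3 literal(s)
Clause 5: 2 literal(s)
Total = 8

8


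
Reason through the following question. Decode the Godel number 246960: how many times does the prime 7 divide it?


Factorize 246960 by dividing by 7 repeatedly.
Division steps: 7 divides 246960 exactly 3 time(s).
Exponent of 7 = 3

3


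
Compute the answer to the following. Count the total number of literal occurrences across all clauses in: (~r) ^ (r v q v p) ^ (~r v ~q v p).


Counting literals in each clause:
Clause 1: 1 literal(s)
Clause 2: 3 literal(s)
Clause 3: 3 literal(s)
Total = 7

7


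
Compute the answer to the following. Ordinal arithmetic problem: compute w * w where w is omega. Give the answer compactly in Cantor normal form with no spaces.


Compute w * w.
Ordinal * is associative and left-distributive over +, but NOT commutative; for finite n>1, n*w = w but w*n stays w*n.
w * w = w^2 by definition.
Result = w^2

w^2


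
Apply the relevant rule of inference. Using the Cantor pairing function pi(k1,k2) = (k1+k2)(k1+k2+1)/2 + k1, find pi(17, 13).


k1 + k2 = 30
(k1+k2)(k1+k2+1)/2 = 30 * 31 / 2 = 465
pi = 465 + 17 = 482

482


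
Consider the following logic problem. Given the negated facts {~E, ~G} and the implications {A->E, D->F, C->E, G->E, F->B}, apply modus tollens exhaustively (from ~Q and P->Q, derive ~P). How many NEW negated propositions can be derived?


Initial negated facts: {~E, ~G}
Apply modus tollens to closure:
  ~E and A->E  =>  ~A
  ~E and C->E  =>  ~C
Final negated: {~A, ~C, ~E, ~G}
New negations: {~A, ~C}
Count = 2

2


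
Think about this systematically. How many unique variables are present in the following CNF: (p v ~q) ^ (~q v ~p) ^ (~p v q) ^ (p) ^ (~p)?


Identify each variable that appears in the formula.
Variables found: p, q
Count = 2

2


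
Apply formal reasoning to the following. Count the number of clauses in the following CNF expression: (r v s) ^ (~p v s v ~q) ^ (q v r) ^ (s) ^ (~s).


A CNF formula is a conjunction of clauses.
Clauses are separated by ^.
Counting the conjuncts: 5 clauses.

5


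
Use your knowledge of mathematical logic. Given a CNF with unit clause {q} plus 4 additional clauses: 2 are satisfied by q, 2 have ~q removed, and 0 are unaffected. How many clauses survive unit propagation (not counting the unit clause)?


Satisfied (removed): 2
Shortened (remain): 2
Unchanged (remain): 0
Remaining = 2 + 0 = 2

2


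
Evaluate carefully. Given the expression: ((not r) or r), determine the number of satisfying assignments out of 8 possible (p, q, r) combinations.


Check all 8 assignments:
p=0, q=0, r=0: 1
p=0, q=0, r=1: 1
p=0, q=1, r=0: 1
p=0, q=1, r=1: 1
p=1, q=0, r=0: 1
p=1, q=0, r=1: 1
p=1, q=1, r=0: 1
p=1, q=1, r=1: 1
Count of True = 8

8


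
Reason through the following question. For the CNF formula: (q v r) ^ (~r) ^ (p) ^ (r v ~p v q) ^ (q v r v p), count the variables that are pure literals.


Check each variable for pure literal status:
p: mixed (not pure)
q: pure positive
r: mixed (not pure)
Pure literal count = 1

1


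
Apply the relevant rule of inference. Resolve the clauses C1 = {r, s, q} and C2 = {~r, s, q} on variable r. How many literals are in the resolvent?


Remove r from C1 and ~r from C2.
C1 remainder: {s, q}
C2 remainder: {s, q}
Union (resolvent): {q, s}
Resolvent has 2 literal(s).

2


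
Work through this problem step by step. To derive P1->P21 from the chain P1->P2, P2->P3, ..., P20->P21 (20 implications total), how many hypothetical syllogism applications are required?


With 20 implications in a chain connecting 21 propositions:
P1->P2, P2->P3, ..., P20->P21
Steps needed = (number of implications) - 1 = 20 - 1 = 19

19


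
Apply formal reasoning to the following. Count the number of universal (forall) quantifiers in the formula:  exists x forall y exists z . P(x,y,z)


Quantifier prefix: exists x forall y exists z
Mark each quantifier type:
  E U E
Universal count = 1, Existential count = 2
Asked for universal (forall) quantifiers: 1

1


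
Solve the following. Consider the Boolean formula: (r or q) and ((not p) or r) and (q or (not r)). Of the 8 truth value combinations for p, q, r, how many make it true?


Evaluate all 8 assignments for p, q, r:
p=0, q=0, r=0: 0
p=0, q=0, r=1: 0
p=0, q=1, r=0: 1
p=0, q=1, r=1: 1
p=1, q=0, r=0: 0
p=1, q=0, r=1: 0
p=1, q=1, r=0: 0
p=1, q=1, r=1: 1
Satisfying count = 3

3


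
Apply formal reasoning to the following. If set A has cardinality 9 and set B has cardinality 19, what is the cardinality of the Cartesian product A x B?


The Cartesian product A x B contains all ordered pairs (a, b).
|A x B| = |A| * |B| = 9 * 19 = 171

171


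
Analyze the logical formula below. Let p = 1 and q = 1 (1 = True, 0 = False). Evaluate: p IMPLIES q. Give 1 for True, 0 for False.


p = 1, q = 1
Operation: p IMPLIES q
Evaluate: 1 IMPLIES 1 = 1

1


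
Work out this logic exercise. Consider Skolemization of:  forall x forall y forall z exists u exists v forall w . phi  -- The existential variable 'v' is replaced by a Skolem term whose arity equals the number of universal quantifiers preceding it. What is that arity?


Quantifier prefix: forall x forall y forall z exists u exists v forall w
'v' is existentially quantified at position 5.
Universal variables preceding it: x, y, z
Skolem function arity = 3

3


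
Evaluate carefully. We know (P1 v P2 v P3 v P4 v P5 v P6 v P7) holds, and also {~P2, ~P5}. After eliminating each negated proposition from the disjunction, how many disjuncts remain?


Original disjuncts (7): P1, P2, P3, P4, P5, P6, P7
Negated (eliminate): ~P2, ~P5
Remaining disjuncts: P1, P3, P4, P6, P7
Count = 7 - 2 = 5

5


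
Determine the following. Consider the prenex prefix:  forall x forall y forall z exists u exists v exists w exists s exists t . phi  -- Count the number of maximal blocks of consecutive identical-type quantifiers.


Quantifier-type sequence: A A A E E E E E  (A=forall, E=exists)
Group into maximal same-type runs:
  Ax3 | Ex5
Number of blocks = 2

2


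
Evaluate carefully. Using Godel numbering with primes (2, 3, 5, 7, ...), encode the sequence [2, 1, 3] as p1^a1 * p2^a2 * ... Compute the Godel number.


Encode each element as an exponent of the corresponding prime:
  2^2 = 4
  3^1 = 3
  5^3 = 125
Product = 4 * 3 * 125 = 1500

1500


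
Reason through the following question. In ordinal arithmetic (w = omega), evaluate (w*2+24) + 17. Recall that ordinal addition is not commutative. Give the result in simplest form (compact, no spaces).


Compute (w*2+24) + 17.
Ordinal + is associative but NOT commutative; for finite n>0, n + w = w but w + n stays w+n.
By associativity: (w*2+24) + 17 = w*2 + (24+17) = w*2+41.
Result = w*2+41

w*2+41


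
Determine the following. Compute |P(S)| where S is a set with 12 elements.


The power set of a set with n elements has 2^n elements.
|P(S)| = 2^12 = 4096

4096


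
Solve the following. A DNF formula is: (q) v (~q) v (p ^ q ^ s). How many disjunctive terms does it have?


A DNF formula is a disjunction of terms (conjunctions).
Terms are separated by v.
Counting the disjuncts: 3 terms.

3


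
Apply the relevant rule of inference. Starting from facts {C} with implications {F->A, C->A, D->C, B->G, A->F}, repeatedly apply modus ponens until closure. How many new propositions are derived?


Initial facts: {C}
Apply modus ponens to closure:
  C and C->A  =>  A
  A and A->F  =>  F
Final known: {A, C, F}
New propositions: {A, F}
Count = 2

2


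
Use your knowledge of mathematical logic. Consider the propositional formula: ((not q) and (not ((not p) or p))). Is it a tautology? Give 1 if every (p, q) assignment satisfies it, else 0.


Check all 4 assignments:
p=0, q=0: 0
p=0, q=1: 0
p=1, q=0: 0
p=1, q=1: 0
Satisfying count = 0/4.
Tautology iff count = 4: no.

0


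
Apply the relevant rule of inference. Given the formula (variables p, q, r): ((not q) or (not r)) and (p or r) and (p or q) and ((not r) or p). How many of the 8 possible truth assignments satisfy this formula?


Evaluate all 8 assignments for p, q, r:
p=0, q=0, r=0: 0
p=0, q=0, r=1: 0
p=0, q=1, r=0: 0
p=0, q=1, r=1: 0
p=1, q=0, r=0: 1
p=1, q=0, r=1: 1
p=1, q=1, r=0: 1
p=1, q=1, r=1: 0
Satisfying count = 3

3


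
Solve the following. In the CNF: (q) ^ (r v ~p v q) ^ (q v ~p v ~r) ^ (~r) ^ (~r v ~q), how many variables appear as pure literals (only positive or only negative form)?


Check each variable for pure literal status:
p: pure negative
q: mixed (not pure)
r: mixed (not pure)
Pure literal count = 1

1


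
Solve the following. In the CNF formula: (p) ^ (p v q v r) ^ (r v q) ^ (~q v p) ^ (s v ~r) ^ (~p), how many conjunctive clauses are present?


A CNF formula is a conjunction of clauses.
Clauses are separated by ^.
Counting the conjuncts: 6 clauses.

6


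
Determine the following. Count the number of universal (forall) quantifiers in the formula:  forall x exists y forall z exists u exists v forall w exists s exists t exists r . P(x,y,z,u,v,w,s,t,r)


Quantifier prefix: forall x exists y forall z exists u exists v forall w exists s exists t exists r
Mark each quantifier type:
  U E U E E U E E E
Universal count = 3, Existential count = 6
Asked for universal (forall) quantifiers: 3

3


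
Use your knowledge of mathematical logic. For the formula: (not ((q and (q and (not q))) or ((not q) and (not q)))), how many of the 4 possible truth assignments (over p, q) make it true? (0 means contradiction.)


Check all 4 assignments:
p=0, q=0: 0
p=0, q=1: 1
p=1, q=0: 0
p=1, q=1: 1
Count of True = 2

2


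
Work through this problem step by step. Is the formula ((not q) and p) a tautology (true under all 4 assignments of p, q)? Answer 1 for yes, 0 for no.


Check all 4 assignments:
p=0, q=0: 0
p=0, q=1: 0
p=1, q=0: 1
p=1, q=1: 0
Satisfying count = 1/4.
Tautology iff count = 4: no.

0


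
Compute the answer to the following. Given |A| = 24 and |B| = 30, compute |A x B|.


The Cartesian product A x B contains all ordered pairs (a, b).
|A x B| = |A| * |B| = 24 * 30 = 720

720


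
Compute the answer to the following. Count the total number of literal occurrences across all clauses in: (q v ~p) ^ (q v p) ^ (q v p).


Counting literals in each clause:
Clause 1: 2 literal(s)
Clause 2: 2 literal(s)
Clause 3: 2 literal(s)
Total = 6

6


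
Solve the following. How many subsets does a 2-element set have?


The power set of a set with n elements has 2^n elements.
|P(S)| = 2^2 = 4

4


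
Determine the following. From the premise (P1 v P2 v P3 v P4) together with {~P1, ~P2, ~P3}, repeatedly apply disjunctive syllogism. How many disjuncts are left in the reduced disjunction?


Original disjuncts (4): P1, P2, P3, P4
Negated (eliminate): ~P1, ~P2, ~P3
Remaining disjuncts: P4
Count = 4 - 3 = 1

1


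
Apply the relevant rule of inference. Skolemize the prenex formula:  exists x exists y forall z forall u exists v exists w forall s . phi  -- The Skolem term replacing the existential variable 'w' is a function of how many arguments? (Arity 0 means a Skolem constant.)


Quantifier prefix: exists x exists y forall z forall u exists v exists w forall s
'w' is existentially quantified at position 6.
Universal variables preceding it: z, u
Skolem function arity = 2

2


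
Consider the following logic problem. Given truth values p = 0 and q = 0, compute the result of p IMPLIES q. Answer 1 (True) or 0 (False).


p = 0, q = 0
Operation: p IMPLIES q
Evaluate: 0 IMPLIES 0 = 1

1


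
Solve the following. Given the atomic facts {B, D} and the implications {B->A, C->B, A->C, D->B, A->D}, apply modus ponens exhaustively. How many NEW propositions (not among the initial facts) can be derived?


Initial facts: {B, D}
Apply modus ponens to closure:
  B and B->A  =>  A
  A and A->C  =>  C
Final known: {A, B, C, D}
New propositions: {A, C}
Count = 2

2


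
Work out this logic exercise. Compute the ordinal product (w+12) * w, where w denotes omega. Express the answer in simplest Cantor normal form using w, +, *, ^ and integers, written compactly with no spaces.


Compute (w+12) * w.
Ordinal * is associative and left-distributive over +, but NOT commutative; for finite n>1, n*w = w but w*n stays w*n.
(w+12) * w = sup{(w+12)*k : k<w} = sup{w*k+12} = w^2 (the +12 tail is absorbed in the limit).
Result = w^2

w^2


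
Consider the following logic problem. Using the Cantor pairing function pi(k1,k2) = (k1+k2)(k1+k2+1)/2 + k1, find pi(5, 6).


k1 + k2 = 11
(k1+k2)(k1+k2+1)/2 = 11 * 12 / 2 = 66
pi = 66 + 5 = 71

71


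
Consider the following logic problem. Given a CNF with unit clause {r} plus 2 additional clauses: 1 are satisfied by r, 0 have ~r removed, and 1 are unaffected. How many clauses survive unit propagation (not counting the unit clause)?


Satisfied (removed): 1
Shortened (remain): 0
Unchanged (remain): 1
Remaining = 0 + 1 = 1

1


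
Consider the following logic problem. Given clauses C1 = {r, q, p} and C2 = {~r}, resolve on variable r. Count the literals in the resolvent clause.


Remove r from C1 and ~r from C2.
C1 remainder: {q, p}
C2 remainder: {}
Union (resolvent): {p, q}
Resolvent has 2 literal(s).

2


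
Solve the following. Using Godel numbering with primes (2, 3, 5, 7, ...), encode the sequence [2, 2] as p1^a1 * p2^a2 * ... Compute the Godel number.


Encode each element as an exponent of the corresponding prime:
  2^2 = 4
  3^2 = 9
Product = 4 * 9 = 36

36


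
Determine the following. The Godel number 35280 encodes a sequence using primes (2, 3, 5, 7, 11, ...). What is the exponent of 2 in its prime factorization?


Factorize 35280 by dividing by 2 repeatedly.
Division steps: 2 divides 35280 exactly 4 time(s).
Exponent of 2 = 4

4


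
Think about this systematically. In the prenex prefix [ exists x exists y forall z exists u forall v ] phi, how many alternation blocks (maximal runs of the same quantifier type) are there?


Quantifier-type sequence: E E A E A  (A=forall, E=exists)
Group into maximal same-type runs:
  Ex2 | Ax1 | Ex1 | Ax1
Number of blocks = 4

4


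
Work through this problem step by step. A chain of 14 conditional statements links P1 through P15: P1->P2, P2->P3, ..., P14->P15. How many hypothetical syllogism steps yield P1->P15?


With 14 implications in a chain connecting 15 propositions:
P1->P2, P2->P3, ..., P14->P15
Steps needed = (number of implications) - 1 = 14 - 1 = 13

13


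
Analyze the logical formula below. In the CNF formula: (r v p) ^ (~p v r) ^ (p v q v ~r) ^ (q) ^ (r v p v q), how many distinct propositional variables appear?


Identify each variable that appears in the formula.
Variables found: p, q, r
Count = 3

3


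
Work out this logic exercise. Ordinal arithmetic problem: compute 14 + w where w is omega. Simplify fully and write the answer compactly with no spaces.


Compute 14 + w.
Ordinal + is associative but NOT commutative; for finite n>0, n + w = w but w + n stays w+n.
Any finite left addend is absorbed by w on the right: 14 + w = w.
Result = w

w


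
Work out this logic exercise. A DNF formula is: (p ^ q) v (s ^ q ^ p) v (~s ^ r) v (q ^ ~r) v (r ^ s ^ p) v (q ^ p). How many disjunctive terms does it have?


A DNF formula is a disjunction of terms (conjunctions).
Terms are separated by v.
Counting the disjuncts: 6 terms.

6


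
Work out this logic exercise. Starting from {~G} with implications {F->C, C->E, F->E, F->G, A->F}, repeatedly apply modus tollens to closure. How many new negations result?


Initial negated facts: {~G}
Apply modus tollens to closure:
  ~G and F->G  =>  ~F
  ~F and A->F  =>  ~A
Final negated: {~A, ~F, ~G}
New negations: {~A, ~F}
Count = 2

2


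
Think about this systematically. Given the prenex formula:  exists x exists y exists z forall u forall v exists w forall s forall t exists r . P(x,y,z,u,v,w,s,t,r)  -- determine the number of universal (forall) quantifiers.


Quantifier prefix: exists x exists y exists z forall u forall v exists w forall s forall t exists r
Mark each quantifier type:
  E E E U U E U U E
Universal count = 4, Existential count = 5
Asked for universal (forall) quantifiers: 4

4


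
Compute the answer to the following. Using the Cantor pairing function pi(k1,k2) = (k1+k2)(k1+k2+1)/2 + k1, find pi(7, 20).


k1 + k2 = 27
(k1+k2)(k1+k2+1)/2 = 27 * 28 / 2 = 378
pi = 378 + 7 = 385

385


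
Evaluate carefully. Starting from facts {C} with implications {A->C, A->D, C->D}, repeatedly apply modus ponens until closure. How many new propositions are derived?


Initial facts: {C}
Apply modus ponens to closure:
  C and C->D  =>  D
Final known: {C, D}
New propositions: {D}
Count = 1

1


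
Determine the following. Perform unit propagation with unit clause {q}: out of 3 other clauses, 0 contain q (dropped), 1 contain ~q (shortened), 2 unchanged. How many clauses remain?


Satisfied (removed): 0
Shortened (remain): 1
Unchanged (remain): 2
Remaining = 1 + 2 = 3

3


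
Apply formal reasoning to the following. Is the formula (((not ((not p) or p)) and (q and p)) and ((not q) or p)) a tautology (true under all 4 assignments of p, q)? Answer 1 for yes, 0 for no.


Check all 4 assignments:
p=0, q=0: 0
p=0, q=1: 0
p=1, q=0: 0
p=1, q=1: 0
Satisfying count = 0/4.
Tautology iff count = 4: no.

0


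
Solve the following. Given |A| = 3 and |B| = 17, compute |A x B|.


The Cartesian product A x B contains all ordered pairs (a, b).
|A x B| = |A| * |B| = 3 * 17 = 51

51


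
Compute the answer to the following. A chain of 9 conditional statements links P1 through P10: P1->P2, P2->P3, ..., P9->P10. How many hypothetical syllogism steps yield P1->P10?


With 9 implications in a chain connecting 10 propositions:
P1->P2, P2->P3, ..., P9->P10
Steps needed = (number of implications) - 1 = 9 - 1 = 8

8
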